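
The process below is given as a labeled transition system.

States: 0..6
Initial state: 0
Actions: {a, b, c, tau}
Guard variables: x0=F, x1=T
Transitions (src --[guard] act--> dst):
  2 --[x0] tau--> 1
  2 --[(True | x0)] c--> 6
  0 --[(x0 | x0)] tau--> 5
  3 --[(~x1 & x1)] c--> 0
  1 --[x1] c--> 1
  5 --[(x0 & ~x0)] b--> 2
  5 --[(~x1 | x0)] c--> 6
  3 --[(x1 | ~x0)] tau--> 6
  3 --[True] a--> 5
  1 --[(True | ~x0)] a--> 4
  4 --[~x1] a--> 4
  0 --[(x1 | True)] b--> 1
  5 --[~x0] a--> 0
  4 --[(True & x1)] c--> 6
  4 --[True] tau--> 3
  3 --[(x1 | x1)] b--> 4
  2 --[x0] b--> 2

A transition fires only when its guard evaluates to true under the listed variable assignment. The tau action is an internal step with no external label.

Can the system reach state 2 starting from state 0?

10 transition(s) survive guard evaluation.
Layer 0: {0}
Layer 1: {1}  now seen {0,1}
Layer 2: {4}  now seen {0,1,4}
Layer 3: {3,6}  now seen {0,1,3,4,6}
Layer 4: {5}  now seen {0,1,3,4,5,6}
R = {0,1,3,4,5,6}

Answer: UNREACHABLE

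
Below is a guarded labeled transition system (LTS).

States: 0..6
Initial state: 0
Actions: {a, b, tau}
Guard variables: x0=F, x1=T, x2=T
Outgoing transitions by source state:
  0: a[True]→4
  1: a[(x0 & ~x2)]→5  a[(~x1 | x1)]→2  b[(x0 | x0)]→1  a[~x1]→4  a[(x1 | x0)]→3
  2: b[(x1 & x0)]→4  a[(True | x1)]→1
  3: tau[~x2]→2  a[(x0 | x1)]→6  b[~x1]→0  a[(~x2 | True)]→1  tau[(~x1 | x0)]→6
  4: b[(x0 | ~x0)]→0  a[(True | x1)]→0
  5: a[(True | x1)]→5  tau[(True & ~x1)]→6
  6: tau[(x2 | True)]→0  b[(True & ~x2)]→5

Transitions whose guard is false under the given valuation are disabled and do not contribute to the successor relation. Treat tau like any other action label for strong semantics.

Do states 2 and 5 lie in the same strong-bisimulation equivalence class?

Bisimulation quotient by refinement:
  round 0: {{0,1,2,3,4,5,6}}
  round 1: {{0,1,2,3,5},{4},{6}}
  round 2: {{0},{1,2,5},{3},{4},{6}}
  round 3: {{0},{1},{2,5},{3},{4},{6}}
  round 4: {{0},{1},{2},{3},{4},{5},{6}}
7 equivalence class(es) (converged in 5)
[2]={2}  [5]={5}

Answer: NOT BISIMILAR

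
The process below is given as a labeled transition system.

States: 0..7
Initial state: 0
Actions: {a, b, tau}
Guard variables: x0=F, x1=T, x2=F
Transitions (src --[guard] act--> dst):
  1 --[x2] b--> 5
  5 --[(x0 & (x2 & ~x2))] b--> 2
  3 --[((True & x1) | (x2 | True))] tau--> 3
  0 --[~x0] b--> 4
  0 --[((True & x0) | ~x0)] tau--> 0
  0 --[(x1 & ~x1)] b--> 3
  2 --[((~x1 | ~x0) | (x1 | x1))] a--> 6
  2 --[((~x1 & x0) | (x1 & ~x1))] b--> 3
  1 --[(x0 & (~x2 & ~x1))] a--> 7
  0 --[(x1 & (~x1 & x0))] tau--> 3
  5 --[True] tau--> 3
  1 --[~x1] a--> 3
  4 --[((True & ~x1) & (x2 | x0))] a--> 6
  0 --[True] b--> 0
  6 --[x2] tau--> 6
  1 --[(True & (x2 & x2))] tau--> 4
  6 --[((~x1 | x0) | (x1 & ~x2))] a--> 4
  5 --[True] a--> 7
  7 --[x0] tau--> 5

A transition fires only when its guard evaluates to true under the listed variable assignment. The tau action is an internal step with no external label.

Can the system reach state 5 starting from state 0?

Answer: UNREACHABLE

Trace:
Guard filter leaves 8 enabled edge(s).
L0 = {0}
L1 = {4}  now seen {0,4}
Reach set: {0,4}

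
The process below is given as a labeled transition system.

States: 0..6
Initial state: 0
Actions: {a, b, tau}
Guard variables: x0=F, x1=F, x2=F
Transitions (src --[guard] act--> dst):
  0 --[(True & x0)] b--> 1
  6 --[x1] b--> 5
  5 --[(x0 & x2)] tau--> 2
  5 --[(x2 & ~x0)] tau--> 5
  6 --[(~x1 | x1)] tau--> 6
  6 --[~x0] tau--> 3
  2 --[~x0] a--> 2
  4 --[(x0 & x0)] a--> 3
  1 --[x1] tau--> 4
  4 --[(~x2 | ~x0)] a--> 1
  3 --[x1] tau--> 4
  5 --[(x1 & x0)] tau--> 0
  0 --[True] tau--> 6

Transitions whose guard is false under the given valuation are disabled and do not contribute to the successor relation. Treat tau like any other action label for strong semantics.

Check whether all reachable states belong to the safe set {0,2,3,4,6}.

Allowed set {0,2,3,4,6}
R = {0,3,6}
  0: ✓
  3: ✓
  6: ✓

Answer: INVARIANT HOLDS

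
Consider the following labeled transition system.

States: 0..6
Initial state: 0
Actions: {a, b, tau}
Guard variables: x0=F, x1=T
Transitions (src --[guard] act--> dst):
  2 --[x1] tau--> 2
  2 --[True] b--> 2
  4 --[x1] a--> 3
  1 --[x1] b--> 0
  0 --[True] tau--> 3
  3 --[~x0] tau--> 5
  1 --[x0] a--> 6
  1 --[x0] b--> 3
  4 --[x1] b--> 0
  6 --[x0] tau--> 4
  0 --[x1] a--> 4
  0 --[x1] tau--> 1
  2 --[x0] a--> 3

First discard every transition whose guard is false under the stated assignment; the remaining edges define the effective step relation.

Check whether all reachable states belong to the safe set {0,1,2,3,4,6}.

Inv-set: {0,1,2,3,4,6}
R = {0,1,3,4,5}
  0: ok
  1: ok
  3: ok
  4: ok
  5: ✗ unsafe
reach 5 via tau·tau — violates

Answer: INVARIANT VIOLATED at state 5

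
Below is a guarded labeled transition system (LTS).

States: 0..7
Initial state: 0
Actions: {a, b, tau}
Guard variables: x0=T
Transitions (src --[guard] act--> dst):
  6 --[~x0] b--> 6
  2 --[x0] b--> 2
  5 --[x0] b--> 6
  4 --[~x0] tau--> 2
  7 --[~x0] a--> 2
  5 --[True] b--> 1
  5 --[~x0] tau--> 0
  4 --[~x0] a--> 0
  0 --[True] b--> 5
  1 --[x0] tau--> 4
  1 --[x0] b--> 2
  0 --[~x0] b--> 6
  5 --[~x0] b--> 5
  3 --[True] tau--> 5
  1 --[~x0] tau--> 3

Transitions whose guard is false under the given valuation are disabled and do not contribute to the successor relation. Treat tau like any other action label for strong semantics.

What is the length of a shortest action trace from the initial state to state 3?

Answer: UNREACHABLE

Analysis:
BFS to 3:
  Layer 0: {0}
  Layer 1: {5}
  Layer 2: {1,6}
  Layer 3: {2,4}
3 never appears.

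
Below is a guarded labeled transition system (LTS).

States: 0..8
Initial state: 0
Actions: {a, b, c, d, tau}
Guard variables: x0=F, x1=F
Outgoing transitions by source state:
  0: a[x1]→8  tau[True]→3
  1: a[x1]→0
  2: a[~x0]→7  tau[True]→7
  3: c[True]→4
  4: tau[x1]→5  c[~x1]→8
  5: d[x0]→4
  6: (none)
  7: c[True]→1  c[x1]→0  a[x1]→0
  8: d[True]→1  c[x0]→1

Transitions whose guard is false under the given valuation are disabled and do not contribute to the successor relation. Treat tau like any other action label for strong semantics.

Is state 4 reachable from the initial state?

7 transition(s) survive guard evaluation.
depth 0: {0}
depth 1: {3}  cumulative {0,3}
depth 2: {4}  cumulative {0,3,4}
depth 3: {8}  cumulative {0,3,4,8}
depth 4: {1}  cumulative {0,1,3,4,8}
Reach set: {0,1,3,4,8}
Path to 4: tau·c

Answer: REACHABLE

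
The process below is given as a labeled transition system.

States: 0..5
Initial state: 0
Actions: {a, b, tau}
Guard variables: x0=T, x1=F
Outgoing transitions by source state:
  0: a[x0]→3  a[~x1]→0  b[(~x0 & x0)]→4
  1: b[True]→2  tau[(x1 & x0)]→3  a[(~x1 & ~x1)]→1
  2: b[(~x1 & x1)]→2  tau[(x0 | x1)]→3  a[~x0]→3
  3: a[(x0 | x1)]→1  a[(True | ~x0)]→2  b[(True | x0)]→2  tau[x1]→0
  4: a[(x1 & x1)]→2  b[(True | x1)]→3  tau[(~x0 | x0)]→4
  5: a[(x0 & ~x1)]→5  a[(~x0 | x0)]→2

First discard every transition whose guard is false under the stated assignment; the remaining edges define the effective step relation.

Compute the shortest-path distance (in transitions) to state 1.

Layered search for 1:
  depth 0: {0}
  depth 1: {3}
  depth 2: {1,2}
depth(1)=2, e.g. a·a

Answer: 2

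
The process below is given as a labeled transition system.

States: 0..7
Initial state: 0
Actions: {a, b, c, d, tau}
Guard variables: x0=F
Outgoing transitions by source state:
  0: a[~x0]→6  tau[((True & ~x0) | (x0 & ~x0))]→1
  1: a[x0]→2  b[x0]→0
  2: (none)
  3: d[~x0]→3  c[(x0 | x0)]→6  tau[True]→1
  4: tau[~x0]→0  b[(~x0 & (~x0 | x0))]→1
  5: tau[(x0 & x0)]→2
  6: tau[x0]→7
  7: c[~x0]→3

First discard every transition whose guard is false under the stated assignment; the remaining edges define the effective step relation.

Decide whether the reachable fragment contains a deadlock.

Reach set: {0,1,6}
  0: a→6  tau→1  [deg 2]
  1: ∅  [deadlock]
  6: ∅  [deadlock]
witness 1: tau

Answer: DEADLOCK at state 1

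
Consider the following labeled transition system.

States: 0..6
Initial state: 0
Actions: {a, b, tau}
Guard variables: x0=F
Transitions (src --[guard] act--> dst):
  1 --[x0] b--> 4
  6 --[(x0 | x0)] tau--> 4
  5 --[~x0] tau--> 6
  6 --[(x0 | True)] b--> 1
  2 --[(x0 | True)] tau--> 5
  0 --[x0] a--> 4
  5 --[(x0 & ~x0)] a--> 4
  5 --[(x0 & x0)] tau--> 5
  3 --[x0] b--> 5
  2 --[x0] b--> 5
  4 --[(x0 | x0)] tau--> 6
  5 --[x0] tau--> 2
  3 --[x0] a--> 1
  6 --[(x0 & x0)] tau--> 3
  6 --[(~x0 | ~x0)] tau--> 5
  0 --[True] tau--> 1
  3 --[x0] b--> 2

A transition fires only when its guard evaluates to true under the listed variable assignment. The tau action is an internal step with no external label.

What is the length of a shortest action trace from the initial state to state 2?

Answer: UNREACHABLE

Working:
BFS to 2:
  L0 = {0}
  L1 = {1}
2 never appears.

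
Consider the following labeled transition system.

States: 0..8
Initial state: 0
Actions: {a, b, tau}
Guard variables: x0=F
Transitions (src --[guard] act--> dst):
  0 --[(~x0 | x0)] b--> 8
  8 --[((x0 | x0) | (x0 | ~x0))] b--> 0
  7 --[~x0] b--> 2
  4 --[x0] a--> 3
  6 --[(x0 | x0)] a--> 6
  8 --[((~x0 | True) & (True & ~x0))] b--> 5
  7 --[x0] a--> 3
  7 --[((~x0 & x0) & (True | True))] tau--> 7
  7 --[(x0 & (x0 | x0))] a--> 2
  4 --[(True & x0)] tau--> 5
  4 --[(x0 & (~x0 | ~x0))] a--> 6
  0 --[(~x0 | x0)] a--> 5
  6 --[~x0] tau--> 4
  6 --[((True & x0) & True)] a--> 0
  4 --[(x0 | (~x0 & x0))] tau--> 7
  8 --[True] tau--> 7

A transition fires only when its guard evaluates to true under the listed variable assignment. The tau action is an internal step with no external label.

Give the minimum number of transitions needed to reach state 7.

Answer: 2

Working:
Layered search for 7:
  Layer 0: {0}
  Layer 1: {5,8}
  Layer 2: {7}
depth(7)=2, e.g. b·tau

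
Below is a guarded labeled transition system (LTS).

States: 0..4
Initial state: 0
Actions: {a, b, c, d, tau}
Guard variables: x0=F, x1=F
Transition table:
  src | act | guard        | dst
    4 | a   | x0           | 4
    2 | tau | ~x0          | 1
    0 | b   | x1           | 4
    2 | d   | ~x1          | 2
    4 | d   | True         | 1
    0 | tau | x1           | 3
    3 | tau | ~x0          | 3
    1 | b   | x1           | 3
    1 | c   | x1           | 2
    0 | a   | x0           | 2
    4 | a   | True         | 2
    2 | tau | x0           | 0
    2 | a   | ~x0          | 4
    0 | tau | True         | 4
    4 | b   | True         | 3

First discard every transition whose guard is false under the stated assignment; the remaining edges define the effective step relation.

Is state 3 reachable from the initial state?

Answer: REACHABLE

Trace:
Guard filter leaves 8 enabled edge(s).
depth 0: {0}
depth 1: {4}  cumulative {0,4}
depth 2: {1,2,3}  cumulative {0,1,2,3,4}
Reachable = {0,1,2,3,4}
trace reaching 3: tau·b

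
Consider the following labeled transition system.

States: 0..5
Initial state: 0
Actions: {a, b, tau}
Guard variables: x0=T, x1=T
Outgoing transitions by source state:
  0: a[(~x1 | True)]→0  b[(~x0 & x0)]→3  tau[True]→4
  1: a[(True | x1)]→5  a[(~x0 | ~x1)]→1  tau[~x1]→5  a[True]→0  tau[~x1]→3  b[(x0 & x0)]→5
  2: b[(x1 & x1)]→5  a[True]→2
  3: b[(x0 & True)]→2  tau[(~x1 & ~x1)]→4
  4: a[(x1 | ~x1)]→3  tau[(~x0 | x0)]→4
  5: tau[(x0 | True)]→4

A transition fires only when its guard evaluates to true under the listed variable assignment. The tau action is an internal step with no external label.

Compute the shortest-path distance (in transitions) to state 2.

Answer: 3

Analysis:
Breadth-first toward 2:
  Layer 0: {0}
  Layer 1: {4}
  Layer 2: {3}
  Layer 3: {2}
depth(2)=3, e.g. tau·a·b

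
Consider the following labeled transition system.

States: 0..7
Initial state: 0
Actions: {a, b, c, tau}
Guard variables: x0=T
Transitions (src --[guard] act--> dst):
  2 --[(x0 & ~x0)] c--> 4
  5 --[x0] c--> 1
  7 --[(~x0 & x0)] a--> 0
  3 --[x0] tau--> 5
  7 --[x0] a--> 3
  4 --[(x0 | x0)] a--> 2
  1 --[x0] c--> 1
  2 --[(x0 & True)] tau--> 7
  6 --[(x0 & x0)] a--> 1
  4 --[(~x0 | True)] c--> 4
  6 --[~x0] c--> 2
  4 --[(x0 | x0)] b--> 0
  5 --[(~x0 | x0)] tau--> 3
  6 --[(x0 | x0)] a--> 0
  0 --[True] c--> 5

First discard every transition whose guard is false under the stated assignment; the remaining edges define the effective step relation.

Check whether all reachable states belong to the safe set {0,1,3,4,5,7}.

Allowed set {0,1,3,4,5,7}
Reach set: {0,1,3,5}
  0: ok
  1: ok
  3: ok
  5: ok

Answer: INVARIANT HOLDS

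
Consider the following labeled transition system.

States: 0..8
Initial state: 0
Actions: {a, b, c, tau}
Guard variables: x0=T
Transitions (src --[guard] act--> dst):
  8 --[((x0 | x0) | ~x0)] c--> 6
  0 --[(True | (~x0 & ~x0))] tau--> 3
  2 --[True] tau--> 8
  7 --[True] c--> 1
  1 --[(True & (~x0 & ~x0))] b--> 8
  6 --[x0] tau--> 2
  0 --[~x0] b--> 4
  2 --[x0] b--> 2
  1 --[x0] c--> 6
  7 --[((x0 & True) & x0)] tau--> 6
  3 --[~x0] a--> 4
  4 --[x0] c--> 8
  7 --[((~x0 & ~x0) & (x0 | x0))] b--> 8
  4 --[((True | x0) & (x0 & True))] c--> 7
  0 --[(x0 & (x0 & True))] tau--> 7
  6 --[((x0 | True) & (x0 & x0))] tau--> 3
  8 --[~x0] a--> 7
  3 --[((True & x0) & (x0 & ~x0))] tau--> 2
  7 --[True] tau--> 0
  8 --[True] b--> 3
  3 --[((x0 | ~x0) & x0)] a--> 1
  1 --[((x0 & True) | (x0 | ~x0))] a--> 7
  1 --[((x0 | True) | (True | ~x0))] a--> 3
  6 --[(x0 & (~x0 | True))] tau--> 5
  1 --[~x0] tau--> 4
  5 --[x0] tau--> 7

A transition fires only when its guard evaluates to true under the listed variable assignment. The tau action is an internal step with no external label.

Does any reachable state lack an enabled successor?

Reachable = {0,1,2,3,5,6,7,8}
  0: tau→3  tau→7  [2 out]
  1: a→3  a→7  c→6  [3 out]
  2: b→2  tau→8  [2 out]
  3: a→1  [1 out]
  5: tau→7  [1 out]
  6: tau→2  tau→3  tau→5  [3 out]
  7: c→1  tau→0  tau→6  [3 out]
  8: b→3  c→6  [2 out]

Answer: DEADLOCK-FREE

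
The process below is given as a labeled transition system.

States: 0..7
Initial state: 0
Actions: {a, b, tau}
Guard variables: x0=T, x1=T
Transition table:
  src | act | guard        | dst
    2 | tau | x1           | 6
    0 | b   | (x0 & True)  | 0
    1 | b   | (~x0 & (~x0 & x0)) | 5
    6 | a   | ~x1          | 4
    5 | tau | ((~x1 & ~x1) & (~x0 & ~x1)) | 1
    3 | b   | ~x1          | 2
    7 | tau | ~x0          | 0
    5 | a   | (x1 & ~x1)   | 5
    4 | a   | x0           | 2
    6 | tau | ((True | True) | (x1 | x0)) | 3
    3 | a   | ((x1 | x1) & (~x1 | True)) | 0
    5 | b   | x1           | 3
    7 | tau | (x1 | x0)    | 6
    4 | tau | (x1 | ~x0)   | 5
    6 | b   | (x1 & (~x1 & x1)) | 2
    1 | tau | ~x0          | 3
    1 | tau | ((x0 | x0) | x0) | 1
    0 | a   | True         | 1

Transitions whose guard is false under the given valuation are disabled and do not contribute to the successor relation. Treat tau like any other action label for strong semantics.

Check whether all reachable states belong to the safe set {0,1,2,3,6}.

Allowed set {0,1,2,3,6}
Reach set: {0,1}
  0: ok
  1: ok

Answer: INVARIANT HOLDS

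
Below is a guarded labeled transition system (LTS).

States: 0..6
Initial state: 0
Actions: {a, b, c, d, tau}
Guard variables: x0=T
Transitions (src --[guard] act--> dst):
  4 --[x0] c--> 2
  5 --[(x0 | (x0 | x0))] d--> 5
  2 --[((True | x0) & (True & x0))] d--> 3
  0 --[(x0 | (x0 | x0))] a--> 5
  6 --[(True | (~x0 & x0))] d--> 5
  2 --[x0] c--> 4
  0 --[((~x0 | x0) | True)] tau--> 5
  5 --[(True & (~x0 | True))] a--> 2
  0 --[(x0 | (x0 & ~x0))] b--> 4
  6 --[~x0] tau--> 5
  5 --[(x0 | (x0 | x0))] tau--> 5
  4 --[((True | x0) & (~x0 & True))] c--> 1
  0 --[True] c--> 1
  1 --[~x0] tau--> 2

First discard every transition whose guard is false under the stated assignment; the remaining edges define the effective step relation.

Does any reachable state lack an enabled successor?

Answer: DEADLOCK at state 1

Trace:
Reach set: {0,1,2,3,4,5}
  0: a→5  b→4  c→1  tau→5  [deg 4]
  1: ∅  [STUCK]
  2: c→4  d→3  [deg 2]
  3: ∅  [STUCK]
  4: c→2  [deg 1]
  5: a→2  d→5  tau→5  [deg 3]
Path to 1: c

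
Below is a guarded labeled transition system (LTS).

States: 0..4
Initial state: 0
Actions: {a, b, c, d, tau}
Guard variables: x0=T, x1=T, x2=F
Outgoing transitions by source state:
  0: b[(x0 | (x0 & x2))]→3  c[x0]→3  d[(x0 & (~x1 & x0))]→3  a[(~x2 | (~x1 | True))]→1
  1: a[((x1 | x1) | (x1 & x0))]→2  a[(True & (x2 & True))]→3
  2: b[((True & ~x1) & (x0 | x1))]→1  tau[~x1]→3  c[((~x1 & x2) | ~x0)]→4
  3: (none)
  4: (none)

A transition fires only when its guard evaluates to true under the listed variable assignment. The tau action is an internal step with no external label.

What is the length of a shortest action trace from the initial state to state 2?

Answer: 2

Analysis:
BFS to 2:
  depth 0: {0}
  depth 1: {1,3}
  depth 2: {2}
depth(2)=2, e.g. a·a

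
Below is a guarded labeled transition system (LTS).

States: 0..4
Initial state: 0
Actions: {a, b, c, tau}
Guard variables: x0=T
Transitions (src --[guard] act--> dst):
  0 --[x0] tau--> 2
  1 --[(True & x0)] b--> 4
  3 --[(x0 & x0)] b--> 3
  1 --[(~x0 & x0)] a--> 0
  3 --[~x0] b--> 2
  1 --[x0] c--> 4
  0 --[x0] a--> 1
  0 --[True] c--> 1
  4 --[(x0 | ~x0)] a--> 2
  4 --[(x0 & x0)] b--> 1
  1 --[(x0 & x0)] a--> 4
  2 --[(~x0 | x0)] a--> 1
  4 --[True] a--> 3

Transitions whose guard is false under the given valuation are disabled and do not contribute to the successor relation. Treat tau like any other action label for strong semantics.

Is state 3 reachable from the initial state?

Answer: REACHABLE

Analysis:
After dropping false guards: 11 live edges.
Layer 0: {0}
Layer 1: {1,2}  cumulative {0,1,2}
Layer 2: {4}  cumulative {0,1,2,4}
Layer 3: {3}  cumulative {0,1,2,3,4}
Reachable = {0,1,2,3,4}
witness 3: a·b·a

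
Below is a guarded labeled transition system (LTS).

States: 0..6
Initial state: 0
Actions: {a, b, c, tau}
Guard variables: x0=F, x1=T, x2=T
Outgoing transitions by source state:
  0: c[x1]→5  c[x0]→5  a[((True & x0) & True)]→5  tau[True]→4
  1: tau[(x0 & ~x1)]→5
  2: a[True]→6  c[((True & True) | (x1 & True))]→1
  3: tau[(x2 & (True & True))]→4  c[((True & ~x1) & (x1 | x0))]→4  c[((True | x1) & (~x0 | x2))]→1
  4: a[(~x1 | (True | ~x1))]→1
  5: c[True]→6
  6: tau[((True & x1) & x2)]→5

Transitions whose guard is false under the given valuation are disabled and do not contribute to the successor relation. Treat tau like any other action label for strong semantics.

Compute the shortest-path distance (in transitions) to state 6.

Answer: 2

Analysis:
Layered search for 6:
  Layer 0: {0}
  Layer 1: {4,5}
  Layer 2: {1,6}
depth(6)=2, e.g. c·c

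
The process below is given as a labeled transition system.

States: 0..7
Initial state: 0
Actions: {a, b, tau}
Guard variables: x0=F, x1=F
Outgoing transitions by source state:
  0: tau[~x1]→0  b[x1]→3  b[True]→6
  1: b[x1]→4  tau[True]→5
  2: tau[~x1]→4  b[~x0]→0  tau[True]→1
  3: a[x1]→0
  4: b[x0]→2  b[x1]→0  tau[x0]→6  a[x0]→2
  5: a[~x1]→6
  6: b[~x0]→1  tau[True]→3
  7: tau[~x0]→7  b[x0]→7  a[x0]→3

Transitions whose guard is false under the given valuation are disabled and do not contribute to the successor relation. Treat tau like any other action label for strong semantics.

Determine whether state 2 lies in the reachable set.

Guard filter leaves 10 enabled edge(s).
depth 0: {0}
depth 1: {6}  cumulative {0,6}
depth 2: {1,3}  cumulative {0,1,3,6}
depth 3: {5}  cumulative {0,1,3,5,6}
Reachable = {0,1,3,5,6}

Answer: UNREACHABLE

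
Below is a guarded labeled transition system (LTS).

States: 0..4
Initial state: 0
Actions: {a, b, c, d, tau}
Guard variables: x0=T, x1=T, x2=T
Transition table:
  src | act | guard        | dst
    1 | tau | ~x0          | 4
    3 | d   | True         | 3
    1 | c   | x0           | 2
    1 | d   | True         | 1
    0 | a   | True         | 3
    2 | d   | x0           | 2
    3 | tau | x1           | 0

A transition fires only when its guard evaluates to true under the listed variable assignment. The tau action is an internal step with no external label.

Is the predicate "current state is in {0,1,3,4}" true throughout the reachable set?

Answer: INVARIANT HOLDS

Working:
Allowed set {0,1,3,4}
R = {0,3}
  0: ok
  3: ok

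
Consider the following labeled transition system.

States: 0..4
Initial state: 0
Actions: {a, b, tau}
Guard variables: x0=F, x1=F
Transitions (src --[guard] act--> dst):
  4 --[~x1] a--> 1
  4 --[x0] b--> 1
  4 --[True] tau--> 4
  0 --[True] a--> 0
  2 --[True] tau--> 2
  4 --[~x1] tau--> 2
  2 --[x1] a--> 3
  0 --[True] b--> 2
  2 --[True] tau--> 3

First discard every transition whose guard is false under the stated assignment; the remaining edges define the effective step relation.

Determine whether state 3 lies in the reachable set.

Guard filter leaves 7 enabled edge(s).
Layer 0: {0}
Layer 1: {2}  now seen {0,2}
Layer 2: {3}  now seen {0,2,3}
R = {0,2,3}
Path to 3: b·tau

Answer: REACHABLE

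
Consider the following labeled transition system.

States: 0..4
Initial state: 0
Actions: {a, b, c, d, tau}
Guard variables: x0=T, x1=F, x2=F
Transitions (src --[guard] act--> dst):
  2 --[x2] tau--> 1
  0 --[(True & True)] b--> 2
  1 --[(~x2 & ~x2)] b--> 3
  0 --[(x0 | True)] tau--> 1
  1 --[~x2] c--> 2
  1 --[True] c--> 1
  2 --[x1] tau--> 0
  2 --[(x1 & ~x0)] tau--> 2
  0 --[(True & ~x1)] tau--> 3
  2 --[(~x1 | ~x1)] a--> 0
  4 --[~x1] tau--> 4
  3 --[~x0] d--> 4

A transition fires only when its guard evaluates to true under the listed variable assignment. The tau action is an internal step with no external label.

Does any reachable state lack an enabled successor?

R = {0,1,2,3}
  0: b→2  tau→1  tau→3  [3 out]
  1: b→3  c→1  c→2  [3 out]
  2: a→0  [1 out]
  3: ∅  [no exit]
witness 3: tau

Answer: DEADLOCK at state 3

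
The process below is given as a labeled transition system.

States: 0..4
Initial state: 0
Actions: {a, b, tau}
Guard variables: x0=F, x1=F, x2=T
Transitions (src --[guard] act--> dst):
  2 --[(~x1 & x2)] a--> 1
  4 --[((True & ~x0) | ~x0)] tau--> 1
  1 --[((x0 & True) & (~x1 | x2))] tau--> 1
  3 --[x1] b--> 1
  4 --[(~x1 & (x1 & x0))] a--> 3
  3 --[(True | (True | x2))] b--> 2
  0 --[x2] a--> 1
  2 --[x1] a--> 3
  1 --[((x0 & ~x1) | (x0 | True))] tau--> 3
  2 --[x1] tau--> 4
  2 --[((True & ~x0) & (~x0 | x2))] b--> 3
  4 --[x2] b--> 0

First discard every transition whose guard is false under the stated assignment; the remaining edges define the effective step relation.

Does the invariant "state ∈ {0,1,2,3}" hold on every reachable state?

Inv-set: {0,1,2,3}
R = {0,1,2,3}
  0: safe
  1: safe
  2: safe
  3: safe

Answer: INVARIANT HOLDS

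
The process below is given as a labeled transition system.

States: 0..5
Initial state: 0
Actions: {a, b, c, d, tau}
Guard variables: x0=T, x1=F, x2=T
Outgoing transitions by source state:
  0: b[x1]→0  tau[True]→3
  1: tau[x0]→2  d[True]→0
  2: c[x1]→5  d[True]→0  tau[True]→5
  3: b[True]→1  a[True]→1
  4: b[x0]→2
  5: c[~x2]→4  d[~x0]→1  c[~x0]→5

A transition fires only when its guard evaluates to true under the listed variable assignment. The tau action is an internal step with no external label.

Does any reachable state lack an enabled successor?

Reach set: {0,1,2,3,5}
  0: tau→3  [1 exit(s)]
  1: d→0  tau→2  [2 exit(s)]
  2: d→0  tau→5  [2 exit(s)]
  3: a→1  b→1  [2 exit(s)]
  5: ∅  [deadlock]
witness 5: tau·b·tau·tau

Answer: DEADLOCK at state 5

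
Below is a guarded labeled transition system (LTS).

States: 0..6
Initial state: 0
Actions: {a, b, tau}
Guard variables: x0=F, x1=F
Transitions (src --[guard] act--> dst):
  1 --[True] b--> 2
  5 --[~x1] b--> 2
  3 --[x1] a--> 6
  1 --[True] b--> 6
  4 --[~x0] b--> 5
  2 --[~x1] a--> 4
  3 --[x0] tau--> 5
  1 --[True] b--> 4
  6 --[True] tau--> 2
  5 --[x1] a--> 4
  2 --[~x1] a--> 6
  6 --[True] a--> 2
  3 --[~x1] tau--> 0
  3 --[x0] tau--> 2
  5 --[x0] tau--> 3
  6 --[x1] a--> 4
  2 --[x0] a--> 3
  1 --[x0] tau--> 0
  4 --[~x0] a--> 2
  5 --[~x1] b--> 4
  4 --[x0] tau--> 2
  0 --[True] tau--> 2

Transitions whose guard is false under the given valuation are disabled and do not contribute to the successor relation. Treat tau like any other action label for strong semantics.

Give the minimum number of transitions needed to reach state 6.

Answer: 2

Trace:
BFS to 6:
  Layer 0: {0}
  Layer 1: {2}
  Layer 2: {4,6}
first hit 6 at d=2 via tau·a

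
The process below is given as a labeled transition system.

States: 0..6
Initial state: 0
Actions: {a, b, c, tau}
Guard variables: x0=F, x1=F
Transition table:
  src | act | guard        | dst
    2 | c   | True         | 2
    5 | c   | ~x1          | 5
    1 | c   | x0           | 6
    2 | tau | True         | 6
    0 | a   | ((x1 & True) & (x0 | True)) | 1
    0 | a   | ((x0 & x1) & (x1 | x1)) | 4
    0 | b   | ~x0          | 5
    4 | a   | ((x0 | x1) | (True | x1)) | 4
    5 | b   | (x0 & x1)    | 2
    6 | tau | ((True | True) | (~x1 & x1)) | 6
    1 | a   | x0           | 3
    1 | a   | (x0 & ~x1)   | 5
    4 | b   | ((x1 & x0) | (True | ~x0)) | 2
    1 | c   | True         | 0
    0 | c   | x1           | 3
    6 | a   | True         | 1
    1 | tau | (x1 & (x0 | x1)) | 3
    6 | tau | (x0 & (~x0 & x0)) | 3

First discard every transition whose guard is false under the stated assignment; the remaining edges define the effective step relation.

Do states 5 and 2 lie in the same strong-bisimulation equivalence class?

Answer: NOT BISIMILAR

Working:
Compute ~ classes (split until stable):
  P[0] = {{0,1,2,3,4,5,6}}
  P[1] = {{0},{1,5},{2},{3},{4},{6}}
  P[2] = {{0},{1},{2},{3},{4},{5},{6}}
7 equivalence class(es) (converged in 3)
5∈{5}, 2∈{2}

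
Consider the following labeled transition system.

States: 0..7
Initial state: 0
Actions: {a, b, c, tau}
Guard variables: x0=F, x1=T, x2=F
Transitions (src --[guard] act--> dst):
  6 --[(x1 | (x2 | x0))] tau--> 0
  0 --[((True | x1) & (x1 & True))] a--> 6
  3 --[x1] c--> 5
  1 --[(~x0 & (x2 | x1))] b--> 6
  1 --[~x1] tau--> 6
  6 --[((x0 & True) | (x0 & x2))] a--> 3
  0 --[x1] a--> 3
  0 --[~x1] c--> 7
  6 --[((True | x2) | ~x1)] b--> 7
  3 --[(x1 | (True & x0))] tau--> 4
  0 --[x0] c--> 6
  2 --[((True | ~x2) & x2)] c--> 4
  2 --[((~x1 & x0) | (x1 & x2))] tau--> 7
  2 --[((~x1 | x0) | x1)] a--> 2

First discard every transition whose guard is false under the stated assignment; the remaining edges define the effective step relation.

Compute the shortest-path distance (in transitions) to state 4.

Answer: 2

Trace:
Breadth-first toward 4:
  L0 = {0}
  L1 = {3,6}
  L2 = {4,5,7}
4 enters at depth 2; path a·tau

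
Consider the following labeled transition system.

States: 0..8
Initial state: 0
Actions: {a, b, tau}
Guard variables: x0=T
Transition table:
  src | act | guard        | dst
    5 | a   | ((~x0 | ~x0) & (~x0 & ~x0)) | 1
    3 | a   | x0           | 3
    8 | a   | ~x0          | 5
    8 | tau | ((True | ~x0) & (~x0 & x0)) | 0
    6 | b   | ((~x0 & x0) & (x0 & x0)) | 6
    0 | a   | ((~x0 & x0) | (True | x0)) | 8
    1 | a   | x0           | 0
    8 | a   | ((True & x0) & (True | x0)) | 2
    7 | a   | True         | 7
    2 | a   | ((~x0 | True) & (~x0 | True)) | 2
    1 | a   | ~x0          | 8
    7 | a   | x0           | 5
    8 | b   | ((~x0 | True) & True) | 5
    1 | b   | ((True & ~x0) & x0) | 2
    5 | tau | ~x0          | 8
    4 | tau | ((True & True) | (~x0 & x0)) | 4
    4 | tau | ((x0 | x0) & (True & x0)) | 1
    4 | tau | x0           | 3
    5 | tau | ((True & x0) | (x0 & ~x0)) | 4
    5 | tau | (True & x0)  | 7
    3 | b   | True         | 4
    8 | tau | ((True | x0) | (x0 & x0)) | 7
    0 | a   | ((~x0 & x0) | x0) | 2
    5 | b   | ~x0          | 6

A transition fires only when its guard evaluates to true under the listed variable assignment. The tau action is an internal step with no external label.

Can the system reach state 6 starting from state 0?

Answer: UNREACHABLE

Working:
16 transition(s) survive guard evaluation.
depth 0: {0}
depth 1: {2,8}  cumulative {0,2,8}
depth 2: {5,7}  cumulative {0,2,5,7,8}
depth 3: {4}  cumulative {0,2,4,5,7,8}
depth 4: {1,3}  cumulative {0,1,2,3,4,5,7,8}
R = {0,1,2,3,4,5,7,8}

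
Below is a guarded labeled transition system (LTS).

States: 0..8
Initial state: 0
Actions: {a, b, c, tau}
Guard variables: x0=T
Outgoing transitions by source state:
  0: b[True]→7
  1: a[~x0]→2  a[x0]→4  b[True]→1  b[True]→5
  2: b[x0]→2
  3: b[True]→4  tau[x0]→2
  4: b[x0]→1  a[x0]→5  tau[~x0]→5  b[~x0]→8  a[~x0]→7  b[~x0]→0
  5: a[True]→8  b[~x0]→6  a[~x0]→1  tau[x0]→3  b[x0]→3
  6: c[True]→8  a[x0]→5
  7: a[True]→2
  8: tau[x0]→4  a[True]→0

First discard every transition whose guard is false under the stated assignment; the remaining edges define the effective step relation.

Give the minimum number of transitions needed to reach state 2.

BFS to 2:
  depth 0: {0}
  depth 1: {7}
  depth 2: {2}
first hit 2 at d=2 via b·a

Answer: 2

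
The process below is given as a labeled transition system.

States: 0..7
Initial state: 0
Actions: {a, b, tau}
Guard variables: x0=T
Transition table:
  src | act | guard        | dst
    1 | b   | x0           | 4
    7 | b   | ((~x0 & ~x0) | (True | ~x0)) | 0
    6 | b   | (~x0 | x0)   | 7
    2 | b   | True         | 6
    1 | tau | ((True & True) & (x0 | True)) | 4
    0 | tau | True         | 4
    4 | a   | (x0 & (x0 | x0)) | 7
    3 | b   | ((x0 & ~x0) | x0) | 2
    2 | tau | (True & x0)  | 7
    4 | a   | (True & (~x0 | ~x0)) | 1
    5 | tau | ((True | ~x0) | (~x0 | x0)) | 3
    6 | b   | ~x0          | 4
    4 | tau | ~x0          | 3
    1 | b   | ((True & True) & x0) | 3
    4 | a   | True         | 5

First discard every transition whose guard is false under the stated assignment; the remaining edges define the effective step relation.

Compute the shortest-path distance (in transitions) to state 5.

Answer: 2

Analysis:
Layered search for 5:
  Layer 0: {0}
  Layer 1: {4}
  Layer 2: {5,7}
5 enters at depth 2; path tau·a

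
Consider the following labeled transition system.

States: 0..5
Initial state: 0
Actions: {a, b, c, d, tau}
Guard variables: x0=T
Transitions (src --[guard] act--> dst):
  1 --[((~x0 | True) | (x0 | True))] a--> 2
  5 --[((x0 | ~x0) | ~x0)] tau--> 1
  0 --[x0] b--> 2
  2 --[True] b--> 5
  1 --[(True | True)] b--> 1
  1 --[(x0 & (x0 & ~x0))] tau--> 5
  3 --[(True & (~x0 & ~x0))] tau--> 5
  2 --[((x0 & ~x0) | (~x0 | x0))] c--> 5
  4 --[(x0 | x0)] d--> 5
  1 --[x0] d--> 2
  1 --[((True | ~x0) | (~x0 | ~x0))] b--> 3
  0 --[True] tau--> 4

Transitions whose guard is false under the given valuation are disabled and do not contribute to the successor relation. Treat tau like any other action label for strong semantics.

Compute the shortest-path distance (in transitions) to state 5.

Answer: 2

Analysis:
Breadth-first toward 5:
  L0 = {0}
  L1 = {2,4}
  L2 = {5}
first hit 5 at d=2 via b·b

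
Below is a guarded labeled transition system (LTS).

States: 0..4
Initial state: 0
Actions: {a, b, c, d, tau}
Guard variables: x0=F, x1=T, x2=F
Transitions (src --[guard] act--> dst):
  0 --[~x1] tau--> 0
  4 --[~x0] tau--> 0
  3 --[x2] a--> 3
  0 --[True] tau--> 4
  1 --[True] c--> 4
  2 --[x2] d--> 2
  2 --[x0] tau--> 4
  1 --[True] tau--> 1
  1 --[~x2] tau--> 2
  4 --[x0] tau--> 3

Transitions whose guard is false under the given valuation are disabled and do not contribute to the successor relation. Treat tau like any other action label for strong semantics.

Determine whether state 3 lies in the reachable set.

Guard filter leaves 5 enabled edge(s).
depth 0: {0}
depth 1: {4}  now seen {0,4}
Reach set: {0,4}

Answer: UNREACHABLE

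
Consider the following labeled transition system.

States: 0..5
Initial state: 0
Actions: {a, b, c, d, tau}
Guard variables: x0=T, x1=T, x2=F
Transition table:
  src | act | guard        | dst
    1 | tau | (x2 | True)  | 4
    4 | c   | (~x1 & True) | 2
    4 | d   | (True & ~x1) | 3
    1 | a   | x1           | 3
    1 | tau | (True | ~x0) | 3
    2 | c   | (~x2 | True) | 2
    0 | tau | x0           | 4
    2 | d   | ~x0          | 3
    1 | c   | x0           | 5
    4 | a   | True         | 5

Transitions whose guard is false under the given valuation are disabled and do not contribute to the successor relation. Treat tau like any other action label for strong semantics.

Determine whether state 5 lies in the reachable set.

Answer: REACHABLE

Analysis:
7 transition(s) survive guard evaluation.
L0 = {0}
L1 = {4}  total {0,4}
L2 = {5}  total {0,4,5}
Reachable = {0,4,5}
Path to 5: tau·a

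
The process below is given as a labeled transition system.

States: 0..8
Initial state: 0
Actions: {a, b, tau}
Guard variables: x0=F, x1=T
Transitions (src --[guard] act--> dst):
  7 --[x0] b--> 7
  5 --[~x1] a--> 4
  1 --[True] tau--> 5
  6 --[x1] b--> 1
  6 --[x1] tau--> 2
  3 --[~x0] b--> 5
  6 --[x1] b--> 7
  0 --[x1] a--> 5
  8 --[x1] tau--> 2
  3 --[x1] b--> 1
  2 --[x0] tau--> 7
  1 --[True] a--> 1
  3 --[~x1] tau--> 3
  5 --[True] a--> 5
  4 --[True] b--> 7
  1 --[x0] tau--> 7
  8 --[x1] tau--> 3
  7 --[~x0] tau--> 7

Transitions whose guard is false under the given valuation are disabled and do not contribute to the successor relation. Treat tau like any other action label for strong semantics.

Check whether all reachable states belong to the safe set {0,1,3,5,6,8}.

Answer: INVARIANT HOLDS

Working:
Safe = {0,1,3,5,6,8}
Reachable = {0,5}
  0: safe
  5: safe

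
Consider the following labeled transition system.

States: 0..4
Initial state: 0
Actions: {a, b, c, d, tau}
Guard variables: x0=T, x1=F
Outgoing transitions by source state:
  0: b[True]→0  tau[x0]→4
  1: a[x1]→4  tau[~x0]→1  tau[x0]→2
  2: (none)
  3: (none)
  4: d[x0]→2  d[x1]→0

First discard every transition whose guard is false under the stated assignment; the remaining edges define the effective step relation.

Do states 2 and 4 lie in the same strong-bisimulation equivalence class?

Answer: NOT BISIMILAR

Working:
Bisimulation quotient by refinement:
  round 0: {{0,1,2,3,4}}
  round 1: {{0},{1},{2,3},{4}}
Fixed point at round 2; 4 class(es).
2∈{2,3}, 4∈{4}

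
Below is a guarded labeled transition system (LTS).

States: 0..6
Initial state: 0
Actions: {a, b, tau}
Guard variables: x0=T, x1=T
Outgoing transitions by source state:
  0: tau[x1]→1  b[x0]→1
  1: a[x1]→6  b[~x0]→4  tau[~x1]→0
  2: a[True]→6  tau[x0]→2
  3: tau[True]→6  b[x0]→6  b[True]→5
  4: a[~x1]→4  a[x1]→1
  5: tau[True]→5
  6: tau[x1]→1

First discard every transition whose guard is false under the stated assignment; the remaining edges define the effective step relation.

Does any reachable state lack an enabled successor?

R = {0,1,6}
  0: b→1  tau→1  [deg 2]
  1: a→6  [deg 1]
  6: tau→1  [deg 1]

Answer: DEADLOCK-FREE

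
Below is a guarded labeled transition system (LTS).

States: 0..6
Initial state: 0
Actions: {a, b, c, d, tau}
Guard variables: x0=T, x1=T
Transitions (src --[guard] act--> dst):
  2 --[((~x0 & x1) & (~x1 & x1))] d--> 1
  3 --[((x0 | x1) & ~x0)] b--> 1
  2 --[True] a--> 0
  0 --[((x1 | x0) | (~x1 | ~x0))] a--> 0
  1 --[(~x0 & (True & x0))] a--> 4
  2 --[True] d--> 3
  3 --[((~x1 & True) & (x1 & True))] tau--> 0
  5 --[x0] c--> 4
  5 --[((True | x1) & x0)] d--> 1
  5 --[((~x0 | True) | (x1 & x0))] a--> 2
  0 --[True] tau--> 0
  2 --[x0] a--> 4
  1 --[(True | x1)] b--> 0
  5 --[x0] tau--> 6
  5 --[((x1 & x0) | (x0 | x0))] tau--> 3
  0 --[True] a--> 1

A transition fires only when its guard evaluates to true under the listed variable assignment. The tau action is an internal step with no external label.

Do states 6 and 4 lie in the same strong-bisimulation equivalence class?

Refine partition for ~:
  P[0] = {{0,1,2,3,4,5,6}}
  P[1] = {{0},{1},{2},{3,4,6},{5}}
Fixed point at round 2; 5 class(es).
class of 6: {3,4,6}; class of 4: {3,4,6}

Answer: BISIMILAR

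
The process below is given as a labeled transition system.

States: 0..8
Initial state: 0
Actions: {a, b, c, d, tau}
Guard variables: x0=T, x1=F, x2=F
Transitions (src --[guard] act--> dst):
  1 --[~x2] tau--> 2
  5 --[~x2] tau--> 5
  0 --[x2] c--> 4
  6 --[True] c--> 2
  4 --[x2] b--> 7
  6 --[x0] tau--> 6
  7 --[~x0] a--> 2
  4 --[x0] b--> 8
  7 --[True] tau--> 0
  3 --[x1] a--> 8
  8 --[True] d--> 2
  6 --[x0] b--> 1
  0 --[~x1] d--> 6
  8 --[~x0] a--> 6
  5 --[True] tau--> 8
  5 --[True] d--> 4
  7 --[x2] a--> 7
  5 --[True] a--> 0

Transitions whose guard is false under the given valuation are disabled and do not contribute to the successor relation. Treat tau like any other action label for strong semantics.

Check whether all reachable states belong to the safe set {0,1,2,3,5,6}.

Allowed set {0,1,2,3,5,6}
Reachable = {0,1,2,6}
  0: ok
  1: ok
  2: ok
  6: ok

Answer: INVARIANT HOLDS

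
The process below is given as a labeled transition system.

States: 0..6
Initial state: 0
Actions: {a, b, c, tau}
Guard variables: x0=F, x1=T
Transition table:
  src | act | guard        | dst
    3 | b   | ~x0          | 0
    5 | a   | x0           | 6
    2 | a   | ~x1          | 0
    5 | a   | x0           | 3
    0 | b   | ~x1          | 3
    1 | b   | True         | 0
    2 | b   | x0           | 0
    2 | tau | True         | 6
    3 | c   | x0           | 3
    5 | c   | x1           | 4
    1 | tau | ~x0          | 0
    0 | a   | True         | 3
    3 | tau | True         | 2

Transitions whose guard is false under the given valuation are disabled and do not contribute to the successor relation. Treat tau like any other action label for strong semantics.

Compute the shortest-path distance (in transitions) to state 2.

Answer: 2

Working:
Breadth-first toward 2:
  depth 0: {0}
  depth 1: {3}
  depth 2: {2}
2 enters at depth 2; path a·tau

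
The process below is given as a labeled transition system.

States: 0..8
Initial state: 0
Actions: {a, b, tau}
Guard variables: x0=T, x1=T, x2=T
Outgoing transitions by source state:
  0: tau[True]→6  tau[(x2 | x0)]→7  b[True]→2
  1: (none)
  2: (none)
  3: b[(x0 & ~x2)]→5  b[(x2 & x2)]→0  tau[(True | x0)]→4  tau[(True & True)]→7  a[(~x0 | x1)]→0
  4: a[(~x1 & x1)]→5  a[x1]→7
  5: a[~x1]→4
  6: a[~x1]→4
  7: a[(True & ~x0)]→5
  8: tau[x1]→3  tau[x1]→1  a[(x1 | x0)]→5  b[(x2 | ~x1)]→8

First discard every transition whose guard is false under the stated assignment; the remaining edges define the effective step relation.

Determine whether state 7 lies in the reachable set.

Answer: REACHABLE

Working:
12 transition(s) survive guard evaluation.
L0 = {0}
L1 = {2,6,7}  now seen {0,2,6,7}
Reach set: {0,2,6,7}
trace reaching 7: tau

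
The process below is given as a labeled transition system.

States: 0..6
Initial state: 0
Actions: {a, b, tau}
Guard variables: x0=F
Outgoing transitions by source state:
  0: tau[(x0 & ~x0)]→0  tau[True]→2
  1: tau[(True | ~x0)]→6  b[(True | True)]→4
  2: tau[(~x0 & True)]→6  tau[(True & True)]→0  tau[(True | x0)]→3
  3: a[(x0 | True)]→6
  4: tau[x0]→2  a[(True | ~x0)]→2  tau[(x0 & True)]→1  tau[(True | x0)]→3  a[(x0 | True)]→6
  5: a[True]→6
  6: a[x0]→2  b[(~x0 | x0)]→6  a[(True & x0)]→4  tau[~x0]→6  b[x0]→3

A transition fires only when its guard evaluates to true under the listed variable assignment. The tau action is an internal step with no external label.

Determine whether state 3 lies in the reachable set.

After dropping false guards: 13 live edges.
L0 = {0}
L1 = {2}  now seen {0,2}
L2 = {3,6}  now seen {0,2,3,6}
Reachable = {0,2,3,6}
witness 3: tau·tau

Answer: REACHABLE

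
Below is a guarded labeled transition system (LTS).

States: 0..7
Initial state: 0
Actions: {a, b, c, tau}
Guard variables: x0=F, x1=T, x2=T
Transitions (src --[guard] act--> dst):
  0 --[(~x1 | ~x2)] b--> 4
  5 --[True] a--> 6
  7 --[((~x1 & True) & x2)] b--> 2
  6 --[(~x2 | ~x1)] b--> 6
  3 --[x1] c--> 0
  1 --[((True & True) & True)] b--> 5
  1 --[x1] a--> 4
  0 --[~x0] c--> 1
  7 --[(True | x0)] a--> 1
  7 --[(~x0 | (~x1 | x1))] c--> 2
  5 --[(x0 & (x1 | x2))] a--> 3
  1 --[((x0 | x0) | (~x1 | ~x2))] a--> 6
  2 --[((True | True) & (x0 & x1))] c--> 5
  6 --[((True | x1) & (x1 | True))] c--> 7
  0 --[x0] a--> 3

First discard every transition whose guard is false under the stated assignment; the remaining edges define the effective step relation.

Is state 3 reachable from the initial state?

Guard filter leaves 8 enabled edge(s).
depth 0: {0}
depth 1: {1}  now seen {0,1}
depth 2: {4,5}  now seen {0,1,4,5}
depth 3: {6}  now seen {0,1,4,5,6}
depth 4: {7}  now seen {0,1,4,5,6,7}
depth 5: {2}  now seen {0,1,2,4,5,6,7}
Reachable = {0,1,2,4,5,6,7}

Answer: UNREACHABLE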